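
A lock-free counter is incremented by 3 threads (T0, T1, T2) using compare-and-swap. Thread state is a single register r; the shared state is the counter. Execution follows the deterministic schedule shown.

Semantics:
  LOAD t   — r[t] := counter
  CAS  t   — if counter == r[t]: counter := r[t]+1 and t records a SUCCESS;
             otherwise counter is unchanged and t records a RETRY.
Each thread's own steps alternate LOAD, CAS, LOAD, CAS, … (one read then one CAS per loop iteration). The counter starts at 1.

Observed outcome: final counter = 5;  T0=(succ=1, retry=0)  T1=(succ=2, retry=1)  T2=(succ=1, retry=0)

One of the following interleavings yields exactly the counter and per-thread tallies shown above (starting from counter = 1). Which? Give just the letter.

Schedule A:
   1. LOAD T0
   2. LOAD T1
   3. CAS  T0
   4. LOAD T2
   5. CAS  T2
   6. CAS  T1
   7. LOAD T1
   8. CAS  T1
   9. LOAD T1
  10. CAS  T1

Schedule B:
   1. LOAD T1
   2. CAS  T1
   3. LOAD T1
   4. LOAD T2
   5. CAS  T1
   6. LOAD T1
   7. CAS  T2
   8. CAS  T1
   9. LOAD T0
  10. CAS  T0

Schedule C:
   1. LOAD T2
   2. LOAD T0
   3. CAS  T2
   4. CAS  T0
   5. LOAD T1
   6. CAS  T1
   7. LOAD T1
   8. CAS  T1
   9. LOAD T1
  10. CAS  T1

Run A:
T0 LOAD — after: cnt=1, r=1 — load
T1 LOAD — after: cnt=1, r=1 — load
T0 CAS — after: cnt=2, r=1 — ok
T2 LOAD — after: cnt=2, r=2 — load
T2 CAS — after: cnt=3, r=2 — ok
T1 CAS — after: cnt=3, r=1 — retry
T1 LOAD — after: cnt=3, r=3 — load
T1 CAS — after: cnt=4, r=3 — ok
T1 LOAD — after: cnt=4, r=4 — load
T1 CAS — after: cnt=5, r=4 — ok

A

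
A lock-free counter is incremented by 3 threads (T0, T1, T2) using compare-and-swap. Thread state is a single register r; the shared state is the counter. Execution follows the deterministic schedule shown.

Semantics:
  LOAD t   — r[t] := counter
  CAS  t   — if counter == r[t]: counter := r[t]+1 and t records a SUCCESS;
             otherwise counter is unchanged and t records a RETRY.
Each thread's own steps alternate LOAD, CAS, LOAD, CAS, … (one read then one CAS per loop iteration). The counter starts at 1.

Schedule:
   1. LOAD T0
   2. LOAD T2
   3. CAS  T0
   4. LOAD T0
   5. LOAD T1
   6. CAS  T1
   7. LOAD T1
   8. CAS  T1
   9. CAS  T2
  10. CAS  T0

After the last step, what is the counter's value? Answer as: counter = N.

counter = 4

step 1: T0 LOAD ⇒ load; ctr=1 reg=1
step 2: T2 LOAD ⇒ load; ctr=1 reg=1
step 3: T0 CAS ⇒ ok; ctr=2 reg=1
step 4: T0 LOAD ⇒ load; ctr=2 reg=2
step 5: T1 LOAD ⇒ load; ctr=2 reg=2
step 6: T1 CAS ⇒ ok; ctr=3 reg=2
step 7: T1 LOAD ⇒ load; ctr=3 reg=3
step 8: T1 CAS ⇒ ok; ctr=4 reg=3
step 9: T2 CAS ⇒ retry; ctr=4 reg=1
step 10: T0 CAS ⇒ retry; ctr=4 reg=2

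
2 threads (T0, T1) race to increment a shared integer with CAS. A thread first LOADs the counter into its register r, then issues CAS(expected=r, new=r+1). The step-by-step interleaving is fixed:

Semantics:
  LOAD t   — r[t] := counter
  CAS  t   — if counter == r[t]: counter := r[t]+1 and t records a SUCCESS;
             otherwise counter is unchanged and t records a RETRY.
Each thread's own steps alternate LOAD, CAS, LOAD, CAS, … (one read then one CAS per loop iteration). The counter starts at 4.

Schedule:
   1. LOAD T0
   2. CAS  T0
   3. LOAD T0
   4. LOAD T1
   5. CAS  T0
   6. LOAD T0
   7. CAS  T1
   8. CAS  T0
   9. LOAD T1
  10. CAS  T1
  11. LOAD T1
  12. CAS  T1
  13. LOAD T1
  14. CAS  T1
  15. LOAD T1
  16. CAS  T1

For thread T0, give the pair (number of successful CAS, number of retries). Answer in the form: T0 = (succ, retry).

T0 = (3, 0)

T0 LOAD — after: cnt=4, r=4 — load
T0 CAS — after: cnt=5, r=4 — ok
T0 LOAD — after: cnt=5, r=5 — load
T1 LOAD — after: cnt=5, r=5 — load
T0 CAS — after: cnt=6, r=5 — ok
T0 LOAD — after: cnt=6, r=6 — load
T1 CAS — after: cnt=6, r=5 — retry
T0 CAS — after: cnt=7, r=6 — ok
T1 LOAD — after: cnt=7, r=7 — load
T1 CAS — after: cnt=8, r=7 — ok
T1 LOAD — after: cnt=8, r=8 — load
T1 CAS — after: cnt=9, r=8 — ok
T1 LOAD — after: cnt=9, r=9 — load
T1 CAS — after: cnt=10, r=9 — ok
T1 LOAD — after: cnt=10, r=10 — load
T1 CAS — after: cnt=11, r=10 — ok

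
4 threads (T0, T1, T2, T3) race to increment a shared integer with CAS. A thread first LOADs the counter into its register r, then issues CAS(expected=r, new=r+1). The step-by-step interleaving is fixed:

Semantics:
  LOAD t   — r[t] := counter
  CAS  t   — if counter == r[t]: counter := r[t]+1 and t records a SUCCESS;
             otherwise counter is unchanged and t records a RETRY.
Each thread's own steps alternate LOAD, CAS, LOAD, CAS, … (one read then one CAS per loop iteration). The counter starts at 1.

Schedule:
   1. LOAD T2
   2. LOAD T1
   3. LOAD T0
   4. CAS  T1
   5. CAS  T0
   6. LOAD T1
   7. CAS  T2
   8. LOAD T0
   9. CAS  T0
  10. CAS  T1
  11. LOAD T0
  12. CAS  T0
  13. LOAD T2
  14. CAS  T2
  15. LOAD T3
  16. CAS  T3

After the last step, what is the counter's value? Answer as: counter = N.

[1] T2.load  rd  (counter 1, T2.r 1)
[2] T1.load  rd  (counter 1, T1.r 1)
[3] T0.load  rd  (counter 1, T0.r 1)
[4] T1.cas  hit  (counter 2, T1.r 1)
[5] T0.cas  miss  (counter 2, T0.r 1)
[6] T1.load  rd  (counter 2, T1.r 2)
[7] T2.cas  miss  (counter 2, T2.r 1)
[8] T0.load  rd  (counter 2, T0.r 2)
[9] T0.cas  hit  (counter 3, T0.r 2)
[10] T1.cas  miss  (counter 3, T1.r 2)
[11] T0.load  rd  (counter 3, T0.r 3)
[12] T0.cas  hit  (counter 4, T0.r 3)
[13] T2.load  rd  (counter 4, T2.r 4)
[14] T2.cas  hit  (counter 5, T2.r 4)
[15] T3.load  rd  (counter 5, T3.r 5)
[16] T3.cas  hit  (counter 6, T3.r 5)

counter = 6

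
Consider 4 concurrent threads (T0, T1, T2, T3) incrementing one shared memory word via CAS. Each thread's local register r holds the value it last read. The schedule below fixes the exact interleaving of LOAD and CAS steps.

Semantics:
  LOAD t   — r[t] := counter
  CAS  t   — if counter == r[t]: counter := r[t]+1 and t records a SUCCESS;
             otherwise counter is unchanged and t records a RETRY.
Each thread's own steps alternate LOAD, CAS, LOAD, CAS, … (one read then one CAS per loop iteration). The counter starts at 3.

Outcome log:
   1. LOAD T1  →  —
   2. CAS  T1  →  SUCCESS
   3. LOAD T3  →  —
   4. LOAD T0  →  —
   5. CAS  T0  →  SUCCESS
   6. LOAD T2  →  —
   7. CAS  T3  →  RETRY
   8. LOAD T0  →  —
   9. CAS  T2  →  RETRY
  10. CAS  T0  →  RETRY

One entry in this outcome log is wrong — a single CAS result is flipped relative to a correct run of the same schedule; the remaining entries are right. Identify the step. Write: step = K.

Reference trace:
[1] T1.load  rd  (counter 3, T1.r 3)
[2] T1.cas  hit  (counter 4, T1.r 3)
[3] T3.load  rd  (counter 4, T3.r 4)
[4] T0.load  rd  (counter 4, T0.r 4)
[5] T0.cas  hit  (counter 5, T0.r 4)
[6] T2.load  rd  (counter 5, T2.r 5)
[7] T3.cas  miss  (counter 5, T3.r 4)
[8] T0.load  rd  (counter 5, T0.r 5)
[9] T2.cas  hit  (counter 6, T2.r 5)
[10] T0.cas  miss  (counter 6, T0.r 5)
Mismatch at 9.

step = 9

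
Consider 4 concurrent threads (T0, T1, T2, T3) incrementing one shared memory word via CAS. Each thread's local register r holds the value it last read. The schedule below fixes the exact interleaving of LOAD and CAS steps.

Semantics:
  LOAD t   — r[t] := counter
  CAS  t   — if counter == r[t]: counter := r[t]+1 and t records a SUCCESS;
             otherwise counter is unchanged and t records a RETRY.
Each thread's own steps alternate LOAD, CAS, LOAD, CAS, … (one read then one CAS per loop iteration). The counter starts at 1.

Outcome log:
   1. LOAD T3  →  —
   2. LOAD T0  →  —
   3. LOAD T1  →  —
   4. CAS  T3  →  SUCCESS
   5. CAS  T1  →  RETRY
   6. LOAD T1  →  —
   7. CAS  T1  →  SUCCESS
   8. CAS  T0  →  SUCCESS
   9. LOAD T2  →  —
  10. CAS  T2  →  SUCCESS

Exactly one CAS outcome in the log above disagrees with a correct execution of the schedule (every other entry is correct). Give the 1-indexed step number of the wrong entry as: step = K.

step = 8

Re-executing:
[1] T3.load  rd  (counter 1, T3.r 1)
[2] T0.load  rd  (counter 1, T0.r 1)
[3] T1.load  rd  (counter 1, T1.r 1)
[4] T3.cas  hit  (counter 2, T3.r 1)
[5] T1.cas  miss  (counter 2, T1.r 1)
[6] T1.load  rd  (counter 2, T1.r 2)
[7] T1.cas  hit  (counter 3, T1.r 2)
[8] T0.cas  miss  (counter 3, T0.r 1)
[9] T2.load  rd  (counter 3, T2.r 3)
[10] T2.cas  hit  (counter 4, T2.r 3)
Flip is step 8.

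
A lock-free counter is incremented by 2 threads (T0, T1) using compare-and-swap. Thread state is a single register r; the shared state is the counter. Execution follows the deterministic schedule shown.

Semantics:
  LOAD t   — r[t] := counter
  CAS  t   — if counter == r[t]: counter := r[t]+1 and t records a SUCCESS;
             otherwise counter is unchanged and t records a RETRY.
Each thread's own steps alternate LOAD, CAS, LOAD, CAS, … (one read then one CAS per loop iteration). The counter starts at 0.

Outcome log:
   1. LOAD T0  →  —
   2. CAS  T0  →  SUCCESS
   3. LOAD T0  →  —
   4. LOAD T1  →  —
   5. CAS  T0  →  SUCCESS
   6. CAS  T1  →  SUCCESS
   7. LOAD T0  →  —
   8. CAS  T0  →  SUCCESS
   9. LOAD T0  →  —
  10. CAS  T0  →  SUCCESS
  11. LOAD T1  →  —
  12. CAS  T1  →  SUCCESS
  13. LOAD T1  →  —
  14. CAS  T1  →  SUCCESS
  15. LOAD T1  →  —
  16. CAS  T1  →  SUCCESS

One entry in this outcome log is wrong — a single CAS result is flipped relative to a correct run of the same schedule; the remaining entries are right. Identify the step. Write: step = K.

step = 6

Correct run:
   1) LOAD T0:  M=0  r_T0=0
   2) CAS  T0:  M=1  r_T0=0 ✓
   3) LOAD T0:  M=1  r_T0=1
   4) LOAD T1:  M=1  r_T1=1
   5) CAS  T0:  M=2  r_T0=1 ✓
   6) CAS  T1:  M=2  r_T1=1 ✗
   7) LOAD T0:  M=2  r_T0=2
   8) CAS  T0:  M=3  r_T0=2 ✓
   9) LOAD T0:  M=3  r_T0=3
  10) CAS  T0:  M=4  r_T0=3 ✓
  11) LOAD T1:  M=4  r_T1=4
  12) CAS  T1:  M=5  r_T1=4 ✓
  13) LOAD T1:  M=5  r_T1=5
  14) CAS  T1:  M=6  r_T1=5 ✓
  15) LOAD T1:  M=6  r_T1=6
  16) CAS  T1:  M=7  r_T1=6 ✓
Mismatch at 6.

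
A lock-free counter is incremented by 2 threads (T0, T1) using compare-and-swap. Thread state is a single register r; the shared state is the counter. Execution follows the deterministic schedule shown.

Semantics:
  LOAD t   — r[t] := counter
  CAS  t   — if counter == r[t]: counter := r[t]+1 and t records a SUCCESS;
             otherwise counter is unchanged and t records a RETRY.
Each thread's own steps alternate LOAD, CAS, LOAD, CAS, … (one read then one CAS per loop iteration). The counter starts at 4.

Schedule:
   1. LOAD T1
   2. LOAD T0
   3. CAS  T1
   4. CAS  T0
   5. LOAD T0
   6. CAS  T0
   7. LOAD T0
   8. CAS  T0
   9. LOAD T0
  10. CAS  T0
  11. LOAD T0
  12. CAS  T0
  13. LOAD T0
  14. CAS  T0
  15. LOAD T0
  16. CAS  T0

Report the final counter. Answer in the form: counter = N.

1. LOAD T1 → mem=4 r[T1]=4 [LOAD]
2. LOAD T0 → mem=4 r[T0]=4 [LOAD]
3. CAS T1 → mem=5 r[T1]=4 [OK]
4. CAS T0 → mem=5 r[T0]=4 [RETRY]
5. LOAD T0 → mem=5 r[T0]=5 [LOAD]
6. CAS T0 → mem=6 r[T0]=5 [OK]
7. LOAD T0 → mem=6 r[T0]=6 [LOAD]
8. CAS T0 → mem=7 r[T0]=6 [OK]
9. LOAD T0 → mem=7 r[T0]=7 [LOAD]
10. CAS T0 → mem=8 r[T0]=7 [OK]
11. LOAD T0 → mem=8 r[T0]=8 [LOAD]
12. CAS T0 → mem=9 r[T0]=8 [OK]
13. LOAD T0 → mem=9 r[T0]=9 [LOAD]
14. CAS T0 → mem=10 r[T0]=9 [OK]
15. LOAD T0 → mem=10 r[T0]=10 [LOAD]
16. CAS T0 → mem=11 r[T0]=10 [OK]

counter = 11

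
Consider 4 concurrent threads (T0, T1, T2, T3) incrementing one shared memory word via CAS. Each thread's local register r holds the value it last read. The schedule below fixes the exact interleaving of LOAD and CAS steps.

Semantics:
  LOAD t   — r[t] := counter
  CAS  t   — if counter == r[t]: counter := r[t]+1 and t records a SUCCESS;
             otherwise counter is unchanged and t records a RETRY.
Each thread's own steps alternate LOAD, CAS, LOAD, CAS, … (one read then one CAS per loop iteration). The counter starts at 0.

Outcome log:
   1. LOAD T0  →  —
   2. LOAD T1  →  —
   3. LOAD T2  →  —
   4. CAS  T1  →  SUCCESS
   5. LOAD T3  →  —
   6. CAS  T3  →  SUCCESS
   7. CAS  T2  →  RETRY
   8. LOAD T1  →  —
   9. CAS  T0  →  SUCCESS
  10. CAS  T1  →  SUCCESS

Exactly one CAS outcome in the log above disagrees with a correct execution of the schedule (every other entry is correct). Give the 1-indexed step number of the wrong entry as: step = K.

step = 9

Correct run:
   1) LOAD T0:  M=0  r_T0=0
   2) LOAD T1:  M=0  r_T1=0
   3) LOAD T2:  M=0  r_T2=0
   4) CAS  T1:  M=1  r_T1=0 ✓
   5) LOAD T3:  M=1  r_T3=1
   6) CAS  T3:  M=2  r_T3=1 ✓
   7) CAS  T2:  M=2  r_T2=0 ✗
   8) LOAD T1:  M=2  r_T1=2
   9) CAS  T0:  M=2  r_T0=0 ✗
  10) CAS  T1:  M=3  r_T1=2 ✓
Log disagrees first at step 9.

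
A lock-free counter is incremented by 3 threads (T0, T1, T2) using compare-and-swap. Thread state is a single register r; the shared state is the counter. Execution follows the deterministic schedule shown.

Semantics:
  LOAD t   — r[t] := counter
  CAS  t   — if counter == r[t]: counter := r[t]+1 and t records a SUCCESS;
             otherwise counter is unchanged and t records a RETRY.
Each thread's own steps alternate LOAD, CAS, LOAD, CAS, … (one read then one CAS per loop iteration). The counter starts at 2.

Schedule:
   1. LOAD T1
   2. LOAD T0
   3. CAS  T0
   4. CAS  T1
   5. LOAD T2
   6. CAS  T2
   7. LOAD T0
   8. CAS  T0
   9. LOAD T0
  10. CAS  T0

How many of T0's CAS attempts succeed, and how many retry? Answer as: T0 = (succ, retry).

T1 LOAD — after: cnt=2, r=2 — load
T0 LOAD — after: cnt=2, r=2 — load
T0 CAS — after: cnt=3, r=2 — ok
T1 CAS — after: cnt=3, r=2 — retry
T2 LOAD — after: cnt=3, r=3 — load
T2 CAS — after: cnt=4, r=3 — ok
T0 LOAD — after: cnt=4, r=4 — load
T0 CAS — after: cnt=5, r=4 — ok
T0 LOAD — after: cnt=5, r=5 — load
T0 CAS — after: cnt=6, r=5 — ok

T0 = (3, 0)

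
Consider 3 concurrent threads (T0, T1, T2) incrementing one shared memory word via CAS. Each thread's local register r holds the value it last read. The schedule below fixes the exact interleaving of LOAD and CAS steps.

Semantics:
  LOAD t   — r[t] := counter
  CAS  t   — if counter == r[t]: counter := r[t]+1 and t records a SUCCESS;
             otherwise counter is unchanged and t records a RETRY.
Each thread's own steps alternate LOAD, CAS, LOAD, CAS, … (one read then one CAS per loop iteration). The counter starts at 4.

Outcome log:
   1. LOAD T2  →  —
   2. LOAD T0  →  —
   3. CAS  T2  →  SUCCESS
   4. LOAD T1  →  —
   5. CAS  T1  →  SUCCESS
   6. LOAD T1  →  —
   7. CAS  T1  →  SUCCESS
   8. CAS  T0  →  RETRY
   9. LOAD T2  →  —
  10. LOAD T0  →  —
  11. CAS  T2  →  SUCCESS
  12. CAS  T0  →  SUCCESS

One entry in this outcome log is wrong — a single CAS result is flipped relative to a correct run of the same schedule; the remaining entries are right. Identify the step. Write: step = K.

step = 12

Reference trace:
1. LOAD T2 → mem=4 r[T2]=4 [LOAD]
2. LOAD T0 → mem=4 r[T0]=4 [LOAD]
3. CAS T2 → mem=5 r[T2]=4 [OK]
4. LOAD T1 → mem=5 r[T1]=5 [LOAD]
5. CAS T1 → mem=6 r[T1]=5 [OK]
6. LOAD T1 → mem=6 r[T1]=6 [LOAD]
7. CAS T1 → mem=7 r[T1]=6 [OK]
8. CAS T0 → mem=7 r[T0]=4 [RETRY]
9. LOAD T2 → mem=7 r[T2]=7 [LOAD]
10. LOAD T0 → mem=7 r[T0]=7 [LOAD]
11. CAS T2 → mem=8 r[T2]=7 [OK]
12. CAS T0 → mem=8 r[T0]=7 [RETRY]
Mismatch at 12.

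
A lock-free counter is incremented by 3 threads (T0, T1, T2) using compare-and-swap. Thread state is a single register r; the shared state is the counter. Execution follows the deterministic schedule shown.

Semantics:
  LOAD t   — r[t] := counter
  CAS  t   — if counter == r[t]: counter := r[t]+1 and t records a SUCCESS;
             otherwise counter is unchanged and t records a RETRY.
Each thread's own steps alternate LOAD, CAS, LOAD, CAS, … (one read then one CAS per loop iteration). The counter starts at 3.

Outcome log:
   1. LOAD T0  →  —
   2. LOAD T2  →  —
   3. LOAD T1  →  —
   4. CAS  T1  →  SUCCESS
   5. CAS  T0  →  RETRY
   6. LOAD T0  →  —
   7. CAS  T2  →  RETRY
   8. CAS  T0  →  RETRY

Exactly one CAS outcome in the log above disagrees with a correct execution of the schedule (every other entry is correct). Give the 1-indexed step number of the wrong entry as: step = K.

step = 8

Reference trace:
[1] T0.load  rd  (counter 3, T0.r 3)
[2] T2.load  rd  (counter 3, T2.r 3)
[3] T1.load  rd  (counter 3, T1.r 3)
[4] T1.cas  hit  (counter 4, T1.r 3)
[5] T0.cas  miss  (counter 4, T0.r 3)
[6] T0.load  rd  (counter 4, T0.r 4)
[7] T2.cas  miss  (counter 4, T2.r 3)
[8] T0.cas  hit  (counter 5, T0.r 4)
Log disagrees first at step 8.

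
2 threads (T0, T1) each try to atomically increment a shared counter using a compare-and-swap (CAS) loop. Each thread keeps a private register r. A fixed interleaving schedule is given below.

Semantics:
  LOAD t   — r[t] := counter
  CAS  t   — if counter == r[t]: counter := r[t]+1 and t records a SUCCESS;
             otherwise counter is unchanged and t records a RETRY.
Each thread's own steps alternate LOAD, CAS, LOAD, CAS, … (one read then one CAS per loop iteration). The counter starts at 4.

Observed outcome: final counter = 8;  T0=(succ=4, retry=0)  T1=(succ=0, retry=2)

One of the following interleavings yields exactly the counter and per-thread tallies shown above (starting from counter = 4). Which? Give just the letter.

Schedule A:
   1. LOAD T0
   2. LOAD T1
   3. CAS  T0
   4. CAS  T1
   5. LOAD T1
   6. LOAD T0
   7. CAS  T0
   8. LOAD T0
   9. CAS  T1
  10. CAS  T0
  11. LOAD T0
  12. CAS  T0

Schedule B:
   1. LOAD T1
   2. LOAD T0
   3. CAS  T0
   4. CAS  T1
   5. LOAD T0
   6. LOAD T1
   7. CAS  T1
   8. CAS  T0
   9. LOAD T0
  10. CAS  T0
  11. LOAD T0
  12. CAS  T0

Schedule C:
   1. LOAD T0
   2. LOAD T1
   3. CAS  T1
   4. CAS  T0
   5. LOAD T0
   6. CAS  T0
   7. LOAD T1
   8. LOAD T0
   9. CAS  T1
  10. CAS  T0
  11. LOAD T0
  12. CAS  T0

Simulating candidate A:
T0 LOAD — after: cnt=4, r=4 — load
T1 LOAD — after: cnt=4, r=4 — load
T0 CAS — after: cnt=5, r=4 — ok
T1 CAS — after: cnt=5, r=4 — retry
T1 LOAD — after: cnt=5, r=5 — load
T0 LOAD — after: cnt=5, r=5 — load
T0 CAS — after: cnt=6, r=5 — ok
T0 LOAD — after: cnt=6, r=6 — load
T1 CAS — after: cnt=6, r=5 — retry
T0 CAS — after: cnt=7, r=6 — ok
T0 LOAD — after: cnt=7, r=7 — load
T0 CAS — after: cnt=8, r=7 — ok

A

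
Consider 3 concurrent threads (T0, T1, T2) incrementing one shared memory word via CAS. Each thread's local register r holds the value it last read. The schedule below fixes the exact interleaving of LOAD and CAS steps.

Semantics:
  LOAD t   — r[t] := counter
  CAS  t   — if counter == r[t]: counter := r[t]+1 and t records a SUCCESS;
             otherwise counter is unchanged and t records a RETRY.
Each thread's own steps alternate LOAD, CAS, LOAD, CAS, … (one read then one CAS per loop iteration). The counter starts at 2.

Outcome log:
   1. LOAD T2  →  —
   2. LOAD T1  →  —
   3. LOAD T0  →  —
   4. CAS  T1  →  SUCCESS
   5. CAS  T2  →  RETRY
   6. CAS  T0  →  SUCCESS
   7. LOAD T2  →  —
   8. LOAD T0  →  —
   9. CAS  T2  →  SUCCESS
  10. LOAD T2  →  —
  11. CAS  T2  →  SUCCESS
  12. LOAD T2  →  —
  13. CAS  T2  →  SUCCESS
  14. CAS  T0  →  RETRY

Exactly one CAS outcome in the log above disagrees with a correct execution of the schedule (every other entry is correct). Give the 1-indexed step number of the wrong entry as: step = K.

step = 6

Re-executing:
[1] T2.load  rd  (counter 2, T2.r 2)
[2] T1.load  rd  (counter 2, T1.r 2)
[3] T0.load  rd  (counter 2, T0.r 2)
[4] T1.cas  hit  (counter 3, T1.r 2)
[5] T2.cas  miss  (counter 3, T2.r 2)
[6] T0.cas  miss  (counter 3, T0.r 2)
[7] T2.load  rd  (counter 3, T2.r 3)
[8] T0.load  rd  (counter 3, T0.r 3)
[9] T2.cas  hit  (counter 4, T2.r 3)
[10] T2.load  rd  (counter 4, T2.r 4)
[11] T2.cas  hit  (counter 5, T2.r 4)
[12] T2.load  rd  (counter 5, T2.r 5)
[13] T2.cas  hit  (counter 6, T2.r 5)
[14] T0.cas  miss  (counter 6, T0.r 3)
Mismatch at 6.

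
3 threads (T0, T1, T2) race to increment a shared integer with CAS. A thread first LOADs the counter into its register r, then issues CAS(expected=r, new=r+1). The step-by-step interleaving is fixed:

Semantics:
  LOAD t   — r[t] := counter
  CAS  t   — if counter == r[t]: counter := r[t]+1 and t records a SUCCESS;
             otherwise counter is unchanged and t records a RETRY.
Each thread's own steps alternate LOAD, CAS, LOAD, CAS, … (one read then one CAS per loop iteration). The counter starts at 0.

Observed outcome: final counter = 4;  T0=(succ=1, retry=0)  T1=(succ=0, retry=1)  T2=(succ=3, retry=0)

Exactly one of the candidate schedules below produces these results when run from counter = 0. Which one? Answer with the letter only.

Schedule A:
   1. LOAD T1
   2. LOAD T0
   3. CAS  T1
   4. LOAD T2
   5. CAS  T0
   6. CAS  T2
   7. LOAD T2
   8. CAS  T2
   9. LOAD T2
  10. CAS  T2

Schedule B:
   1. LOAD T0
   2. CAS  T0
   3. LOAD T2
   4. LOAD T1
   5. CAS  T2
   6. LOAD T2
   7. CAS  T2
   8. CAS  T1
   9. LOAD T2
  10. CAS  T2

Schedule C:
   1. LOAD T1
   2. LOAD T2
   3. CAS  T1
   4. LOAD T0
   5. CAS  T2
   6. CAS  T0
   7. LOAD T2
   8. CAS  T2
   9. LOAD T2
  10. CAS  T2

B

Run B:
step 1: T0 LOAD ⇒ load; ctr=0 reg=0
step 2: T0 CAS ⇒ ok; ctr=1 reg=0
step 3: T2 LOAD ⇒ load; ctr=1 reg=1
step 4: T1 LOAD ⇒ load; ctr=1 reg=1
step 5: T2 CAS ⇒ ok; ctr=2 reg=1
step 6: T2 LOAD ⇒ load; ctr=2 reg=2
step 7: T2 CAS ⇒ ok; ctr=3 reg=2
step 8: T1 CAS ⇒ retry; ctr=3 reg=1
step 9: T2 LOAD ⇒ load; ctr=3 reg=3
step 10: T2 CAS ⇒ ok; ctr=4 reg=3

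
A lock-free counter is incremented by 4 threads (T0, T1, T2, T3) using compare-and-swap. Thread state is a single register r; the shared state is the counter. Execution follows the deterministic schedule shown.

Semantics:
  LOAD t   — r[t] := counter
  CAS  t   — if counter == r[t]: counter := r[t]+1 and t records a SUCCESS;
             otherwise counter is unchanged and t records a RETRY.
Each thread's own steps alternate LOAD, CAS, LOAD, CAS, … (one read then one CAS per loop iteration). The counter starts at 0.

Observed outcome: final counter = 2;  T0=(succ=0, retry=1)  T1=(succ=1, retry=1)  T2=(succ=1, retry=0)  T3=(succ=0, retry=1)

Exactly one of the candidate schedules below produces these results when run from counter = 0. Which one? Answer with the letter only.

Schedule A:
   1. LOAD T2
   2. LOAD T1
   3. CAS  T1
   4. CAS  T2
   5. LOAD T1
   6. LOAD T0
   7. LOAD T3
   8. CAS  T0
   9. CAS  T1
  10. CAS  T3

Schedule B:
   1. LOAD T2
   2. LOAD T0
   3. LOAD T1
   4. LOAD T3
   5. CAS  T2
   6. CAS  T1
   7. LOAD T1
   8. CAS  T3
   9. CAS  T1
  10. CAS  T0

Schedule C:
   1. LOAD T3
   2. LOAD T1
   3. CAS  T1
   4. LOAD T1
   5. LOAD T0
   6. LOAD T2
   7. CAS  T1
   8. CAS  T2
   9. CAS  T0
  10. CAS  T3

Tracing schedule B:
1. LOAD T2 → mem=0 r[T2]=0 [LOAD]
2. LOAD T0 → mem=0 r[T0]=0 [LOAD]
3. LOAD T1 → mem=0 r[T1]=0 [LOAD]
4. LOAD T3 → mem=0 r[T3]=0 [LOAD]
5. CAS T2 → mem=1 r[T2]=0 [OK]
6. CAS T1 → mem=1 r[T1]=0 [RETRY]
7. LOAD T1 → mem=1 r[T1]=1 [LOAD]
8. CAS T3 → mem=1 r[T3]=0 [RETRY]
9. CAS T1 → mem=2 r[T1]=1 [OK]
10. CAS T0 → mem=2 r[T0]=0 [RETRY]

B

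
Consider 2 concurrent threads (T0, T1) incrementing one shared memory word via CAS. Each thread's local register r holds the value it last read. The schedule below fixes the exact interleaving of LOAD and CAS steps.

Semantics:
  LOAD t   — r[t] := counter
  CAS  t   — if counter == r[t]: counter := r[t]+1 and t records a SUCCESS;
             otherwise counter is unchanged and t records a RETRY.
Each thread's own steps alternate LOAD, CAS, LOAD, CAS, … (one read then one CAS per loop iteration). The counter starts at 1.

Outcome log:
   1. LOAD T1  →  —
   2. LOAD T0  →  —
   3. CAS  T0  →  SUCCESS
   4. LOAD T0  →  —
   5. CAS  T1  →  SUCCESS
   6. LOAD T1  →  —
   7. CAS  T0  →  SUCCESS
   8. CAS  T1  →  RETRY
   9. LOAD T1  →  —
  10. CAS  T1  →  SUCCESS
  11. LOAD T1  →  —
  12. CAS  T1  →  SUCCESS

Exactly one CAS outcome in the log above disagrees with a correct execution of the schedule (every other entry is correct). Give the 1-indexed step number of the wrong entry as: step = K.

step = 5

Correct run:
T1 LOAD — after: cnt=1, r=1 — load
T0 LOAD — after: cnt=1, r=1 — load
T0 CAS — after: cnt=2, r=1 — ok
T0 LOAD — after: cnt=2, r=2 — load
T1 CAS — after: cnt=2, r=1 — retry
T1 LOAD — after: cnt=2, r=2 — load
T0 CAS — after: cnt=3, r=2 — ok
T1 CAS — after: cnt=3, r=2 — retry
T1 LOAD — after: cnt=3, r=3 — load
T1 CAS — after: cnt=4, r=3 — ok
T1 LOAD — after: cnt=4, r=4 — load
T1 CAS — after: cnt=5, r=4 — ok
Log disagrees first at step 5.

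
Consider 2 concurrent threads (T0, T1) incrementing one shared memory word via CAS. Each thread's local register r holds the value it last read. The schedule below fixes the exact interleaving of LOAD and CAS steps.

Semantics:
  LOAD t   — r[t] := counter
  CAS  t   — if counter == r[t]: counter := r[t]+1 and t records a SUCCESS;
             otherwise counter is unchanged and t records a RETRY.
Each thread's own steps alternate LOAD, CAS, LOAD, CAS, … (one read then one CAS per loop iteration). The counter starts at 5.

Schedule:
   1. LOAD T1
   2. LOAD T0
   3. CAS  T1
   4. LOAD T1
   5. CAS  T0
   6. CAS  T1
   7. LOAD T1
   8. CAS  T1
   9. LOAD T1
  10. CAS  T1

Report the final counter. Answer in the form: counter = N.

counter = 9

1. LOAD T1 → mem=5 r[T1]=5 [LOAD]
2. LOAD T0 → mem=5 r[T0]=5 [LOAD]
3. CAS T1 → mem=6 r[T1]=5 [OK]
4. LOAD T1 → mem=6 r[T1]=6 [LOAD]
5. CAS T0 → mem=6 r[T0]=5 [RETRY]
6. CAS T1 → mem=7 r[T1]=6 [OK]
7. LOAD T1 → mem=7 r[T1]=7 [LOAD]
8. CAS T1 → mem=8 r[T1]=7 [OK]
9. LOAD T1 → mem=8 r[T1]=8 [LOAD]
10. CAS T1 → mem=9 r[T1]=8 [OK]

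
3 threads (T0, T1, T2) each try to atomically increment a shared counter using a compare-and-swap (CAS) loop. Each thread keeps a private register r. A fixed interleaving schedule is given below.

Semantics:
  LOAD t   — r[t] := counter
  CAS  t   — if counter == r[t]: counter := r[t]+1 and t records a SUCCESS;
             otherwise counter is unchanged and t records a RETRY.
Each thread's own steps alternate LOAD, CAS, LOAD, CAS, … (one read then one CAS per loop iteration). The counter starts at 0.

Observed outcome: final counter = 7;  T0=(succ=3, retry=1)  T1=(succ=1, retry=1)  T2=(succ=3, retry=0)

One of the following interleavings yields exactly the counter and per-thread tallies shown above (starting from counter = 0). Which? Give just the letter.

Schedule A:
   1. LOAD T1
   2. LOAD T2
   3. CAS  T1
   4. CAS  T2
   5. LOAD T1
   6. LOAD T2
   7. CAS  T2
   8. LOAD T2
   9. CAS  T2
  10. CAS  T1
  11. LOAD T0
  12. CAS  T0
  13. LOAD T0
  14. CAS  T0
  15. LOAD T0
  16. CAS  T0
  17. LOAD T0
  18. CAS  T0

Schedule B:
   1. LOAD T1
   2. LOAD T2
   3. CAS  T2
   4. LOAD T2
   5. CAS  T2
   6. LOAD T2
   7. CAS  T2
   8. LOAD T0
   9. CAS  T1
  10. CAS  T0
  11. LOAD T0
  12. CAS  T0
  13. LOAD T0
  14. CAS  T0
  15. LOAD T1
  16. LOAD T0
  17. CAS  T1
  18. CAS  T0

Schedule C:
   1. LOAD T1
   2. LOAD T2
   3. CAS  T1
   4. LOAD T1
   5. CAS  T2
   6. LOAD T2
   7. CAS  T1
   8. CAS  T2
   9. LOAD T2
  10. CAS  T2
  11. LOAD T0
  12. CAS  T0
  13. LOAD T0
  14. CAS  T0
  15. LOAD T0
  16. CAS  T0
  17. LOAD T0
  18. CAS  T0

Run B:
#1 T1 reads 0
#2 T2 reads 0
#3 T2 CAS(0→1) writes; counter now 1
#4 T2 reads 1
#5 T2 CAS(1→2) writes; counter now 2
#6 T2 reads 2
#7 T2 CAS(2→3) writes; counter now 3
#8 T0 reads 3
#9 T1 CAS(0→1) fails; counter now 3
#10 T0 CAS(3→4) writes; counter now 4
#11 T0 reads 4
#12 T0 CAS(4→5) writes; counter now 5
#13 T0 reads 5
#14 T0 CAS(5→6) writes; counter now 6
#15 T1 reads 6
#16 T0 reads 6
#17 T1 CAS(6→7) writes; counter now 7
#18 T0 CAS(6→7) fails; counter now 7

B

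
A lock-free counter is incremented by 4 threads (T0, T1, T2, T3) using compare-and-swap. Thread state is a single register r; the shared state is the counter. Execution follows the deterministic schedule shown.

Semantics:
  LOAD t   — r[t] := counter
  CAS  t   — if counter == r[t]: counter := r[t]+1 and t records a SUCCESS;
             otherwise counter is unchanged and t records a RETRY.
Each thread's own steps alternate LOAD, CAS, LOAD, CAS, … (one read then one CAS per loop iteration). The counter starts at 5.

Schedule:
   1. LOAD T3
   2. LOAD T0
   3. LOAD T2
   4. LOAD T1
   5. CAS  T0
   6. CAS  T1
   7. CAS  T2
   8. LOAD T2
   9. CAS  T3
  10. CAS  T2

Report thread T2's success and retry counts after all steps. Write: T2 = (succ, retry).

1. LOAD T3 → mem=5 r[T3]=5 [LOAD]
2. LOAD T0 → mem=5 r[T0]=5 [LOAD]
3. LOAD T2 → mem=5 r[T2]=5 [LOAD]
4. LOAD T1 → mem=5 r[T1]=5 [LOAD]
5. CAS T0 → mem=6 r[T0]=5 [OK]
6. CAS T1 → mem=6 r[T1]=5 [RETRY]
7. CAS T2 → mem=6 r[T2]=5 [RETRY]
8. LOAD T2 → mem=6 r[T2]=6 [LOAD]
9. CAS T3 → mem=6 r[T3]=5 [RETRY]
10. CAS T2 → mem=7 r[T2]=6 [OK]

T2 = (1, 1)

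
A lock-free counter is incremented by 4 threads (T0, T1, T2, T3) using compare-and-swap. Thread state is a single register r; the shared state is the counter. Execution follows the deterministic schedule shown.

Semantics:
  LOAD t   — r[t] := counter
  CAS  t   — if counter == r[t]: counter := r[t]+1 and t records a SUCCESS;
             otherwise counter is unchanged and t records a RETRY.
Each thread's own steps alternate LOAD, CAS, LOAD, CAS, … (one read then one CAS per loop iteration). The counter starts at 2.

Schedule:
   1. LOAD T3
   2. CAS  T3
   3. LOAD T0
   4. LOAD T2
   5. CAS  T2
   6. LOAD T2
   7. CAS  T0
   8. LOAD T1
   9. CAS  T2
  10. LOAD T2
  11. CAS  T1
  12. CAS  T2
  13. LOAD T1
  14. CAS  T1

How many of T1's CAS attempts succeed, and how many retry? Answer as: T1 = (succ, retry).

#1 T3 reads 2
#2 T3 CAS(2→3) writes; counter now 3
#3 T0 reads 3
#4 T2 reads 3
#5 T2 CAS(3→4) writes; counter now 4
#6 T2 reads 4
#7 T0 CAS(3→4) fails; counter now 4
#8 T1 reads 4
#9 T2 CAS(4→5) writes; counter now 5
#10 T2 reads 5
#11 T1 CAS(4→5) fails; counter now 5
#12 T2 CAS(5→6) writes; counter now 6
#13 T1 reads 6
#14 T1 CAS(6→7) writes; counter now 7

T1 = (1, 1)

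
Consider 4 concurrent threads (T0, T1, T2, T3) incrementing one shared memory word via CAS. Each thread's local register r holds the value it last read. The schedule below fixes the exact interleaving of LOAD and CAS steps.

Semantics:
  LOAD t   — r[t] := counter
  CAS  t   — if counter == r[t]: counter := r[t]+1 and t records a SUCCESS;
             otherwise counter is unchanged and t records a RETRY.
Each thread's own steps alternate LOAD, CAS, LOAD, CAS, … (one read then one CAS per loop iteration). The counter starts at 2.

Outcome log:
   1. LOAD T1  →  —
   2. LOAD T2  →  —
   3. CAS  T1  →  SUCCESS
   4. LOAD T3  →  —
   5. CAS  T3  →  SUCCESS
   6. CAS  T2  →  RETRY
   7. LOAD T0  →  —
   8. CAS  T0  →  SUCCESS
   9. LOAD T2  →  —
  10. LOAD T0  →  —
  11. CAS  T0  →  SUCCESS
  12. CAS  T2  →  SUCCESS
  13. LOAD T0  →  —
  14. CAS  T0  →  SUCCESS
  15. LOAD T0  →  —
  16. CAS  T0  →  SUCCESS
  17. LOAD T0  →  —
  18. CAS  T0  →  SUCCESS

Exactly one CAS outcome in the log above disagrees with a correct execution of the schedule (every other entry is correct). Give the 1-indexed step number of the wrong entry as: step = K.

Re-executing:
#1 T1 reads 2
#2 T2 reads 2
#3 T1 CAS(2→3) writes; counter now 3
#4 T3 reads 3
#5 T3 CAS(3→4) writes; counter now 4
#6 T2 CAS(2→3) fails; counter now 4
#7 T0 reads 4
#8 T0 CAS(4→5) writes; counter now 5
#9 T2 reads 5
#10 T0 reads 5
#11 T0 CAS(5→6) writes; counter now 6
#12 T2 CAS(5→6) fails; counter now 6
#13 T0 reads 6
#14 T0 CAS(6→7) writes; counter now 7
#15 T0 reads 7
#16 T0 CAS(7→8) writes; counter now 8
#17 T0 reads 8
#18 T0 CAS(8→9) writes; counter now 9
Flip is step 12.

step = 12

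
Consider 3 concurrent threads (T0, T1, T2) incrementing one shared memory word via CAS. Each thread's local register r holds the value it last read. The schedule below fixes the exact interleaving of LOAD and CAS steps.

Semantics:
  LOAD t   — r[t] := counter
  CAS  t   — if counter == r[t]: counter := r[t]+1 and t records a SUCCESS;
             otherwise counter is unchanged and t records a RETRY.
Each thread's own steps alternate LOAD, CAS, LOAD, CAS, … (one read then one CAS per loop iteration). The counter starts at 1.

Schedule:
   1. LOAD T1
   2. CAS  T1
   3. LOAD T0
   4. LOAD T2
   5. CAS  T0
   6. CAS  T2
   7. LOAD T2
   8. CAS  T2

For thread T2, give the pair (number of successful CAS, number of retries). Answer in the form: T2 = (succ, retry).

T2 = (1, 1)

1. LOAD T1 → mem=1 r[T1]=1 [LOAD]
2. CAS T1 → mem=2 r[T1]=1 [OK]
3. LOAD T0 → mem=2 r[T0]=2 [LOAD]
4. LOAD T2 → mem=2 r[T2]=2 [LOAD]
5. CAS T0 → mem=3 r[T0]=2 [OK]
6. CAS T2 → mem=3 r[T2]=2 [RETRY]
7. LOAD T2 → mem=3 r[T2]=3 [LOAD]
8. CAS T2 → mem=4 r[T2]=3 [OK]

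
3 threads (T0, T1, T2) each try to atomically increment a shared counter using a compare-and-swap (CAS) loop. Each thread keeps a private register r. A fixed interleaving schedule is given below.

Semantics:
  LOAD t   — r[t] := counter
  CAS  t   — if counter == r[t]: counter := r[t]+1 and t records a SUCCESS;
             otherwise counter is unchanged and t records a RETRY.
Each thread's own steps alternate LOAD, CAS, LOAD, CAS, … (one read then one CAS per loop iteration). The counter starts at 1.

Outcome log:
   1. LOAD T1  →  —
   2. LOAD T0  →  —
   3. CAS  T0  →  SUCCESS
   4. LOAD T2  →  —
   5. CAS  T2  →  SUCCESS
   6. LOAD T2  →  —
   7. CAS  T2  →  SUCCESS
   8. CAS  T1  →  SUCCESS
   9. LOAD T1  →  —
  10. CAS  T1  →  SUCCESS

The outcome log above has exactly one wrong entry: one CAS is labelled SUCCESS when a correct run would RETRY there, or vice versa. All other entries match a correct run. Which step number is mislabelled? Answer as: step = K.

Reference trace:
T1 LOAD — after: cnt=1, r=1 — load
T0 LOAD — after: cnt=1, r=1 — load
T0 CAS — after: cnt=2, r=1 — ok
T2 LOAD — after: cnt=2, r=2 — load
T2 CAS — after: cnt=3, r=2 — ok
T2 LOAD — after: cnt=3, r=3 — load
T2 CAS — after: cnt=4, r=3 — ok
T1 CAS — after: cnt=4, r=1 — retry
T1 LOAD — after: cnt=4, r=4 — load
T1 CAS — after: cnt=5, r=4 — ok
Log disagrees first at step 8.

step = 8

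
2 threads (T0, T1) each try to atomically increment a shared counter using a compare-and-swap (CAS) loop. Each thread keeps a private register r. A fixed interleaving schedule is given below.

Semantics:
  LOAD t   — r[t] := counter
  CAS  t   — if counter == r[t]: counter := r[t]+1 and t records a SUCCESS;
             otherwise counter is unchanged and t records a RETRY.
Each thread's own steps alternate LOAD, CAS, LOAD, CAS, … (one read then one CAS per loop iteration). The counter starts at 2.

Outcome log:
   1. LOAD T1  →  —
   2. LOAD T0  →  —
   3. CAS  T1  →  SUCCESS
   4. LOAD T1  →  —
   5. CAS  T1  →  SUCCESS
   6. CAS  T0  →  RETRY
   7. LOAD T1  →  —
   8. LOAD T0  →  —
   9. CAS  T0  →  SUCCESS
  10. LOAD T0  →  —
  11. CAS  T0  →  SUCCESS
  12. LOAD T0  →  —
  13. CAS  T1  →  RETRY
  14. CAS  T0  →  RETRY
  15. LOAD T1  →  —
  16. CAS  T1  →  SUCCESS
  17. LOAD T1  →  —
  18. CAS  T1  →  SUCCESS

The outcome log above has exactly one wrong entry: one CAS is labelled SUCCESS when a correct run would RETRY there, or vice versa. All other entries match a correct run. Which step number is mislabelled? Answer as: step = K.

step = 14

Reference trace:
1. LOAD T1 → mem=2 r[T1]=2 [LOAD]
2. LOAD T0 → mem=2 r[T0]=2 [LOAD]
3. CAS T1 → mem=3 r[T1]=2 [OK]
4. LOAD T1 → mem=3 r[T1]=3 [LOAD]
5. CAS T1 → mem=4 r[T1]=3 [OK]
6. CAS T0 → mem=4 r[T0]=2 [RETRY]
7. LOAD T1 → mem=4 r[T1]=4 [LOAD]
8. LOAD T0 → mem=4 r[T0]=4 [LOAD]
9. CAS T0 → mem=5 r[T0]=4 [OK]
10. LOAD T0 → mem=5 r[T0]=5 [LOAD]
11. CAS T0 → mem=6 r[T0]=5 [OK]
12. LOAD T0 → mem=6 r[T0]=6 [LOAD]
13. CAS T1 → mem=6 r[T1]=4 [RETRY]
14. CAS T0 → mem=7 r[T0]=6 [OK]
15. LOAD T1 → mem=7 r[T1]=7 [LOAD]
16. CAS T1 → mem=8 r[T1]=7 [OK]
17. LOAD T1 → mem=8 r[T1]=8 [LOAD]
18. CAS T1 → mem=9 r[T1]=8 [OK]
Flip is step 14.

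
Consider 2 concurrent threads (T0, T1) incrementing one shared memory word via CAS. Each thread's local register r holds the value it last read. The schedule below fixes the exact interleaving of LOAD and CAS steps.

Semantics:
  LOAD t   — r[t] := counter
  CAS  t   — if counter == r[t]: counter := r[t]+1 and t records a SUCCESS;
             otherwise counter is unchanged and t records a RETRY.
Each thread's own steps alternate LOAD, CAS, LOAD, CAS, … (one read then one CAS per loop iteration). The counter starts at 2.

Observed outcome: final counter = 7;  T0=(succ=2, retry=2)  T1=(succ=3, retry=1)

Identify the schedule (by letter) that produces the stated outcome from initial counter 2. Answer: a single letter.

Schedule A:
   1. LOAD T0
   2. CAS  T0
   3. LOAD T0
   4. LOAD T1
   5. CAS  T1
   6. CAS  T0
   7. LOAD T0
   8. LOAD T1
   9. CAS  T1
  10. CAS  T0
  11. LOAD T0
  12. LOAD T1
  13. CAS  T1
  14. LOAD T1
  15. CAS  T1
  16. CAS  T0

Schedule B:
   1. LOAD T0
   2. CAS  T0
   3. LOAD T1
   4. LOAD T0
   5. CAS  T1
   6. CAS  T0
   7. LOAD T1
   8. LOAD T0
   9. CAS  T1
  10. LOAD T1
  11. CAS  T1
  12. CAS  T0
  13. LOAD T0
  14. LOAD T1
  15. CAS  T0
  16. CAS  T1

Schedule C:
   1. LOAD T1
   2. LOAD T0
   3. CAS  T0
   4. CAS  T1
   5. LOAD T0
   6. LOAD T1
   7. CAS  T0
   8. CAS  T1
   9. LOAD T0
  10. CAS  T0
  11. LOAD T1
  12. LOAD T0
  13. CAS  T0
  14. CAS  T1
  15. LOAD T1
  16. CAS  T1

B

Tracing schedule B:
T0 LOAD — after: cnt=2, r=2 — load
T0 CAS — after: cnt=3, r=2 — ok
T1 LOAD — after: cnt=3, r=3 — load
T0 LOAD — after: cnt=3, r=3 — load
T1 CAS — after: cnt=4, r=3 — ok
T0 CAS — after: cnt=4, r=3 — retry
T1 LOAD — after: cnt=4, r=4 — load
T0 LOAD — after: cnt=4, r=4 — load
T1 CAS — after: cnt=5, r=4 — ok
T1 LOAD — after: cnt=5, r=5 — load
T1 CAS — after: cnt=6, r=5 — ok
T0 CAS — after: cnt=6, r=4 — retry
T0 LOAD — after: cnt=6, r=6 — load
T1 LOAD — after: cnt=6, r=6 — load
T0 CAS — after: cnt=7, r=6 — ok
T1 CAS — after: cnt=7, r=6 — retry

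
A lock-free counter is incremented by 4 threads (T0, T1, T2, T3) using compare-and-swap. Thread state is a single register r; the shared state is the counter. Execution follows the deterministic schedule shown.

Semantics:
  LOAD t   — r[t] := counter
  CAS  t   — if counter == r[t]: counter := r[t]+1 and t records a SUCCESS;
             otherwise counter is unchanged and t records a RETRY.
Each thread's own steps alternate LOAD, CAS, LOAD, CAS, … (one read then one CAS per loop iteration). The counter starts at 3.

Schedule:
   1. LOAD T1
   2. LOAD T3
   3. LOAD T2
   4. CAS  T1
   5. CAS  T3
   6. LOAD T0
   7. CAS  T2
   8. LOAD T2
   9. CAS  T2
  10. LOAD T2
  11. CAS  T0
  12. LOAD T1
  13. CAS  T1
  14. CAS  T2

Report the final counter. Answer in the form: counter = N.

counter = 6

#1 T1 reads 3
#2 T3 reads 3
#3 T2 reads 3
#4 T1 CAS(3→4) writes; counter now 4
#5 T3 CAS(3→4) fails; counter now 4
#6 T0 reads 4
#7 T2 CAS(3→4) fails; counter now 4
#8 T2 reads 4
#9 T2 CAS(4→5) writes; counter now 5
#10 T2 reads 5
#11 T0 CAS(4→5) fails; counter now 5
#12 T1 reads 5
#13 T1 CAS(5→6) writes; counter now 6
#14 T2 CAS(5→6) fails; counter now 6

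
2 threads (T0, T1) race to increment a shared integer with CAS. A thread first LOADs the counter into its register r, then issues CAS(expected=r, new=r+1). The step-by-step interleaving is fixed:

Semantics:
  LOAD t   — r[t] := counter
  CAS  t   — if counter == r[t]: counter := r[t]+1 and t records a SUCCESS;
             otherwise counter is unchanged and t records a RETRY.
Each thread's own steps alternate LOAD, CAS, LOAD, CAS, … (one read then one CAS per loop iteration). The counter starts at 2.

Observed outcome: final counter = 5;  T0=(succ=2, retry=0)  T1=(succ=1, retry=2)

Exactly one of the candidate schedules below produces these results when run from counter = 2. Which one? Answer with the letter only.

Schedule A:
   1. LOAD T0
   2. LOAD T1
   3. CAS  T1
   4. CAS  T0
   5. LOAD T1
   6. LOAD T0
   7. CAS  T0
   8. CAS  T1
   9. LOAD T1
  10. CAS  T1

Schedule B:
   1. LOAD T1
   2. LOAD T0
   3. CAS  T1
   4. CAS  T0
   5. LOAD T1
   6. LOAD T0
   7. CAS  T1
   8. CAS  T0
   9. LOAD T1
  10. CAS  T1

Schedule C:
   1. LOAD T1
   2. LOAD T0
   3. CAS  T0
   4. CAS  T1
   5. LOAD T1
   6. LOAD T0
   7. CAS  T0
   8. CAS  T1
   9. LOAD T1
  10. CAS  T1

C

Tracing schedule C:
T1 LOAD — after: cnt=2, r=2 — load
T0 LOAD — after: cnt=2, r=2 — load
T0 CAS — after: cnt=3, r=2 — ok
T1 CAS — after: cnt=3, r=2 — retry
T1 LOAD — after: cnt=3, r=3 — load
T0 LOAD — after: cnt=3, r=3 — load
T0 CAS — after: cnt=4, r=3 — ok
T1 CAS — after: cnt=4, r=3 — retry
T1 LOAD — after: cnt=4, r=4 — load
T1 CAS — after: cnt=5, r=4 — ok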